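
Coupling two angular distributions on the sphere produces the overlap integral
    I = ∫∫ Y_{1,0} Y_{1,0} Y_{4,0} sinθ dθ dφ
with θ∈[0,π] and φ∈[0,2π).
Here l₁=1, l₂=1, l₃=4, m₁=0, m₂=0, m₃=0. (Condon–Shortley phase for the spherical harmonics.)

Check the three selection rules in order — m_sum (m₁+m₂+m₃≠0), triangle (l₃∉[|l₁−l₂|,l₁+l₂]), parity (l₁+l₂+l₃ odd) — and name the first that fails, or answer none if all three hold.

Σmᵢ = 0  ✓
l₃∈[|l₁−l₂|,l₁+l₂]=[0,2], have l₃=4  ✗
Σlᵢ = 6 ⇒ even

triangle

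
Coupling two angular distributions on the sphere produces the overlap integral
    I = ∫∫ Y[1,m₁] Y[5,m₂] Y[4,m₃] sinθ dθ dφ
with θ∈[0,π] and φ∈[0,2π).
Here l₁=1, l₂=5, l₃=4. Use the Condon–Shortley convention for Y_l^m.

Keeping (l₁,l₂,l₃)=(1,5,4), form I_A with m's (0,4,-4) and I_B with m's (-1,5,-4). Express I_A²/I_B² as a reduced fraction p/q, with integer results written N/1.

Shared (l₁,l₂,l₃)=(1,5,4): N and (l;000)² cancel in I_A²/I_B².
A: Δ = 2!·0!·8!/11! = 1/495; Racah Σ t=1..1: t=1:−1/40320 = -1/40320; ⇒ 3j(1 5 4; 0 4 -4)² = 1/55, sgn -1
B: Δ = 2!·0!·8!/11! = 1/495; Racah Σ t=2..2: t=2:+1/80640 = 1/80640; ⇒ 3j(1 5 4; -1 5 -4)² = 1/11, sgn +1
I_A²/I_B² = (1/55)/(1/11) = 1/5

1/5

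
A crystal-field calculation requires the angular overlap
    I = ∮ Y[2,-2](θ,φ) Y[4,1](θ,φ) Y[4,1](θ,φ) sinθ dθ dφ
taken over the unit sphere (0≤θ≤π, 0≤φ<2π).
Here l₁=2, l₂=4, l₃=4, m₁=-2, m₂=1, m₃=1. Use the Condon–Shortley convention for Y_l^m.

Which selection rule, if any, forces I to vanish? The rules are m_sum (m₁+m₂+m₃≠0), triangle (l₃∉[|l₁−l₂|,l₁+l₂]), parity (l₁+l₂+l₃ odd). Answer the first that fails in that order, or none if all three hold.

azimuthal sum: -2 + 1 + 1 = 0  ✓
2 ≤ 4 ≤ 6 (triangle on l)  ✓
L = 2 + 4 + 4 = 10 (even)  ✓

none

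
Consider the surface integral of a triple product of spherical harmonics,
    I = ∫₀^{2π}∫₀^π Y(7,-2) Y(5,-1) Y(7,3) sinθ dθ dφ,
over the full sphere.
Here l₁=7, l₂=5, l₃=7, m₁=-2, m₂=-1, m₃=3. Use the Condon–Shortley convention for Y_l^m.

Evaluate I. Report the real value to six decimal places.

L=19 odd ⇒ parity kills the (l;000) factor ⇒ I = 0

0.000000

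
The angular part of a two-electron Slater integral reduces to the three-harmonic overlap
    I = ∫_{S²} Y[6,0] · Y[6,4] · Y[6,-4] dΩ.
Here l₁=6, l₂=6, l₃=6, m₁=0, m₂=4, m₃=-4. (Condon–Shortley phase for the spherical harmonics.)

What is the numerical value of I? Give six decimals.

Rules hold: Σm=0, L=18 even, 0≤6≤12.
N = 13·13·13 = 2197
Δ = 6!·6!·6!/19! = 1/325909584
Racah Σ t=0..6: t=0:+1/373248000 t=1:−1/1728000 t=2:+1/110592 t=3:−1/46656 t=4:+1/110592 t=5:−1/1728000 t=6:+1/373248000 = -7/1555200
⇒ 3j(6 6 6; 0 0 0)² = 400/46189, sgn -1
Racah Σ t=4..6: t=4:+1/1658880 t=5:−1/1728000 t=6:+1/24883200 = 1/15552000
⇒ 3j(6 6 6; 0 4 -4)² = 16/46189, sgn +1
4πI² = N·(3j₀)²·(3jₘ)² = 83200/12623809
I = -1·√(0.00659072/4π) = -0.02290137

-0.022901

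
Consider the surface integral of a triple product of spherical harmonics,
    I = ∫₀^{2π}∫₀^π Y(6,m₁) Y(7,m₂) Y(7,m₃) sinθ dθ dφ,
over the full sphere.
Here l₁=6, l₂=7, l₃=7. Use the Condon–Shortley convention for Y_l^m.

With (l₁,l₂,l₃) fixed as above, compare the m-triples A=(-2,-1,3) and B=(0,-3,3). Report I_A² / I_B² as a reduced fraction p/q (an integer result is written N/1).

l's match ⇒ only the (l;m) 3-j factors differ between A and B.
A: triangle coeff Δ(6,7,7) = 1/2444321880; Σ_t [2,6]: t=2:+1/19906560 t=3:−1/3110400 t=4:+1/3317760 t=5:−1/21772800 t=6:+1/1393459200 = -1/66355200; (3j)²=21/92378 [(6 7 7; -2 -1 3)], sign=-1
B: triangle coeff Δ(6,7,7) = 1/2444321880; Σ_t [0,4]: t=0:+1/298598400 t=1:−1/10368000 t=2:+1/3317760 t=3:−1/6531840 t=4:+1/92897280 = 197/2985984000; (3j)²=38809/5542680 [(6 7 7; 0 -3 3)], sign=+1
I_A²/I_B² = (21/92378)/(38809/5542680) = 1260/38809

1260/38809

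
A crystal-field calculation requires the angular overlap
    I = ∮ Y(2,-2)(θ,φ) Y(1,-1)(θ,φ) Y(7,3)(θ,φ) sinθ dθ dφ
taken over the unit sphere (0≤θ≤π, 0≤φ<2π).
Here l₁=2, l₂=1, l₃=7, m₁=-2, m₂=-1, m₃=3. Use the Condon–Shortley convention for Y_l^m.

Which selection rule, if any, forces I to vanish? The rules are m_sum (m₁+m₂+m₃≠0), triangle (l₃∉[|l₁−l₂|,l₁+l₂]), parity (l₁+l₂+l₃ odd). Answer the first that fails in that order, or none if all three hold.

azimuthal sum: -2 − 1 + 3 = 0  ✓
1 ≤ 7 ≤ 3 (triangle on l)  ✗
L = 2 + 1 + 7 = 10 (even)

triangle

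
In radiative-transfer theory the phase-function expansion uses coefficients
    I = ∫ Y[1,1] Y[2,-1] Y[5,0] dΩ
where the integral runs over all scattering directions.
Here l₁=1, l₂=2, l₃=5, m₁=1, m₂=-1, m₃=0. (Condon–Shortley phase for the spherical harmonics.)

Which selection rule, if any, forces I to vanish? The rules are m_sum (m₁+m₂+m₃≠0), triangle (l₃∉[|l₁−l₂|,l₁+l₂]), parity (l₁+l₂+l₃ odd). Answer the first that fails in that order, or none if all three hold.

triangle

azimuthal sum: 1 − 1 + 0 = 0  ✓
1 ≤ 5 ≤ 3 (triangle on l)  ✗
L = 1 + 2 + 5 = 8 (even)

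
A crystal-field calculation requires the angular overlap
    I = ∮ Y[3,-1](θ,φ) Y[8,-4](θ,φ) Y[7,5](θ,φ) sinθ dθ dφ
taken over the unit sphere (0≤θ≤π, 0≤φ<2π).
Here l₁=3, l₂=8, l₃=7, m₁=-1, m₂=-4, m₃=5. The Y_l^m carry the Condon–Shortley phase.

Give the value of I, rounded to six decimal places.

-0.170870

Checks pass: Σm=0; 18 even; l₃=7∈[5,11].
(2·3+1)(2·8+1)(2·7+1) = 1785
Δ: 4! 2! 12! / 19! → 1/5290740
sum: t=1:−1/7257600 t=2:+1/2073600 t=3:−1/7257600 = 1/4838400
3j²(3 8 7; 0 0 0) = Δ·Π!·Σ² = 252/20995  (sign -1)
sum: t=2:+1/58060800 t=3:−1/239500800 t=4:+1/22992076800 = 43/3284582400
3j²(3 8 7; -1 -4 5) = Δ·Π!·Σ² = 12943/755820  (sign +1)
combine: 4πI² = 1785·252/20995·12943/755820 = 1902621/5185765
take √, sign -1: I = -0.17086960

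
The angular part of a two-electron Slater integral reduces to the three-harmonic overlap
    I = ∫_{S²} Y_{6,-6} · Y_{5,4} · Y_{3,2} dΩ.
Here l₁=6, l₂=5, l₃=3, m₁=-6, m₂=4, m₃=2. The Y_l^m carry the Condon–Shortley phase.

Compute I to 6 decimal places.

Checks pass: Σm=0; 14 even; l₃=3∈[1,11].
(2·6+1)(2·5+1)(2·3+1) = 1001
Δ: 8! 4! 2! / 15! → 1/675675
sum: t=3:−1/8640 t=4:+1/2304 t=5:−1/8640 = 7/34560
3j²(6 5 3; 0 0 0) = Δ·Π!·Σ² = 7/429  (sign -1)
sum: t=8:+1/967680 = 1/967680
3j²(6 5 3; -6 4 2) = Δ·Π!·Σ² = 3/91  (sign -1)
combine: 4πI² = 1001·7/429·3/91 = 7/13
take √, sign +1: I = 0.20700098

0.207001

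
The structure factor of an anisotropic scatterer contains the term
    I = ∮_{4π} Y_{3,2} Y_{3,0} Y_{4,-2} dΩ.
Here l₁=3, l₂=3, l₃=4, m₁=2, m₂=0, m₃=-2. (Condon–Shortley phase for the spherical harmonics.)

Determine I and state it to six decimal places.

-0.044418

m-sum 0 ✓  L=10 even ✓  0≤4≤6 ✓
Π(2lᵢ+1) = 7×7×9 = 441
triangle coeff Δ(3,3,4) = 1/34650
Σ_t [0,2]: t=0:+1/72 t=1:−1/16 t=2:+1/72 = -5/144
(3j)²=2/77 [(3 3 4; 0 0 0)], sign=-1
Σ_t [0,1]: t=0:+1/72 t=1:−1/96 = 1/288
(3j)²=1/462 [(3 3 4; 2 0 -2)], sign=+1
⇒ 4πI² = 3/121
I = (-1)√(3/121/(4π)) = -0.04441841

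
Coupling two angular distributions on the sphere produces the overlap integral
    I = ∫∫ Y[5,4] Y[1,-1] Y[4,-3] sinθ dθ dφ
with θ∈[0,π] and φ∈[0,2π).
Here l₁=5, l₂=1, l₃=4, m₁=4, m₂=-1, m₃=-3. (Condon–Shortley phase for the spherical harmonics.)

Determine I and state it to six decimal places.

m-sum 0 ✓  L=10 even ✓  4≤4≤6 ✓
Π(2lᵢ+1) = 11×3×9 = 297
triangle coeff Δ(5,1,4) = 1/495
Σ_t [1,1]: t=1:−1/576 = -1/576
(3j)²=5/99 [(5 1 4; 0 0 0)], sign=-1
Σ_t [0,0]: t=0:+1/10080 = 1/10080
(3j)²=4/55 [(5 1 4; 4 -1 -3)], sign=-1
⇒ 4πI² = 12/11
I = (+1)√(12/11/(4π)) = 0.29463840

0.294638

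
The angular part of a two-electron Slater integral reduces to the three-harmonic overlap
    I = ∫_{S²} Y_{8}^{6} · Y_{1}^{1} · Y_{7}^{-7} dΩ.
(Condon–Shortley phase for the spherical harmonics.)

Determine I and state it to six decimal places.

0.030597

Checks pass: Σm=0; 16 even; l₃=7∈[7,9].
(2·8+1)(2·1+1)(2·7+1) = 765
Δ: 2! 14! 0! / 17! → 1/2040
sum: t=1:−1/25401600 = -1/25401600
3j²(8 1 7; 0 0 0) = Δ·Π!·Σ² = 8/255  (sign +1)
sum: t=2:+1/174356582400 = 1/174356582400
3j²(8 1 7; 6 1 -7) = Δ·Π!·Σ² = 1/2040  (sign +1)
combine: 4πI² = 765·8/255·1/2040 = 1/85
take √, sign +1: I = 0.03059748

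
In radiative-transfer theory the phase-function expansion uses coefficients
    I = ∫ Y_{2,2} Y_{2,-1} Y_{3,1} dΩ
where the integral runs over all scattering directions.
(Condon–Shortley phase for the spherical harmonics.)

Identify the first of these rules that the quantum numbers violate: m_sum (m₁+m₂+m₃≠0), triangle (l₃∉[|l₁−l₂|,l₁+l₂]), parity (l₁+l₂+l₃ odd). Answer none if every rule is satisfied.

m_sum

m₁+m₂+m₃ = 2 − 1 + 1 = 2  ✗
triangle: |2−2|=0 ≤ l₃=3 ≤ 2+2=4
parity: l₁+l₂+l₃ = 7 is odd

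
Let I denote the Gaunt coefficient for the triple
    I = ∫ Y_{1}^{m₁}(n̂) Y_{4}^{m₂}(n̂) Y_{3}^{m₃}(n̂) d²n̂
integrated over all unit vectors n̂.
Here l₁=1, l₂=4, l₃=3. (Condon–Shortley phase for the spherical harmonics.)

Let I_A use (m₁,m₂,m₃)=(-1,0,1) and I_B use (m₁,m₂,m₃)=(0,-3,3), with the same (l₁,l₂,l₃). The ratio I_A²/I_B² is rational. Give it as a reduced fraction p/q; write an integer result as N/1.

6/7

Shared (l₁,l₂,l₃)=(1,4,3): N and (l;000)² cancel in I_A²/I_B².
A: Δ = 2!·0!·6!/9! = 1/252; Racah Σ t=2..2: t=2:+1/96 = 1/96; ⇒ 3j(1 4 3; -1 0 1)² = 1/42, sgn +1
B: Δ = 2!·0!·6!/9! = 1/252; Racah Σ t=1..1: t=1:−1/720 = -1/720; ⇒ 3j(1 4 3; 0 -3 3)² = 1/36, sgn -1
I_A²/I_B² = (1/42)/(1/36) = 6/7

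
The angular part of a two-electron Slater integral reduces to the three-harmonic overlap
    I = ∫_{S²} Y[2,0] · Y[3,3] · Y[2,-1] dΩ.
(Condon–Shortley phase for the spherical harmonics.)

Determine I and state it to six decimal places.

0.000000

Σmᵢ = 2 ≠ 0, so the φ-integral vanishes; I = 0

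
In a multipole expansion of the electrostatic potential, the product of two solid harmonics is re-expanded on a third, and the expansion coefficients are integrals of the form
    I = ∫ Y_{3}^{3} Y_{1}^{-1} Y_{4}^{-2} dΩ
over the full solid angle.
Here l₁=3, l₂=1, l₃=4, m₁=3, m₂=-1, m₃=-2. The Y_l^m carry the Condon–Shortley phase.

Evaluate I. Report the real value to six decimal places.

0.061558

m-sum 0 ✓  L=8 even ✓  2≤4≤4 ✓
Π(2lᵢ+1) = 7×3×9 = 189
triangle coeff Δ(3,1,4) = 1/252
Σ_t [0,0]: t=0:+1/36 = 1/36
(3j)²=4/63 [(3 1 4; 0 0 0)], sign=+1
Σ_t [0,0]: t=0:+1/1440 = 1/1440
(3j)²=1/252 [(3 1 4; 3 -1 -2)], sign=+1
⇒ 4πI² = 1/21
I = (+1)√(1/21/(4π)) = 0.06155813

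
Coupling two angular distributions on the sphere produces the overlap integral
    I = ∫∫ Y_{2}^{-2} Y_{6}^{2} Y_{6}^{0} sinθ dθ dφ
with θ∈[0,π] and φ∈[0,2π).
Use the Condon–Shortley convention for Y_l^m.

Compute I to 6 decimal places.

Checks pass: Σm=0; 14 even; l₃=6∈[4,8].
(2·2+1)(2·6+1)(2·6+1) = 845
Δ: 2! 2! 10! / 15! → 1/90090
sum: t=0:+1/69120 t=1:−1/14400 t=2:+1/69120 = -7/172800
3j²(2 6 6; 0 0 0) = Δ·Π!·Σ² = 14/715  (sign -1)
sum: t=2:+1/69120 = 1/69120
3j²(2 6 6; -2 2 0) = Δ·Π!·Σ² = 4/143  (sign +1)
combine: 4πI² = 845·14/715·4/143 = 56/121
take √, sign -1: I = -0.19190947

-0.191909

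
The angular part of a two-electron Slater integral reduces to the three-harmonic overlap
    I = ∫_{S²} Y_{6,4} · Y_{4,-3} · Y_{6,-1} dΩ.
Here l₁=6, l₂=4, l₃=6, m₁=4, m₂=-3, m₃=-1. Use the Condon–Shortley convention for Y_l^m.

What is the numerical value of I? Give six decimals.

Checks pass: Σm=0; 16 even; l₃=6∈[2,10].
(2·6+1)(2·4+1)(2·6+1) = 1521
Δ: 4! 8! 4! / 17! → 1/15315300
sum: t=0:+1/829440 t=1:−1/25920 t=2:+1/9216 t=3:−1/25920 t=4:+1/829440 = 7/207360
3j²(6 4 6; 0 0 0) = Δ·Π!·Σ² = 28/2431  (sign +1)
sum: t=0:+1/207360 t=1:−1/725760 = 1/290304
3j²(6 4 6; 4 -3 -1) = Δ·Π!·Σ² = 125/7293  (sign -1)
combine: 4πI² = 1521·28/2431·125/7293 = 10500/34969
take √, sign -1: I = -0.15457815

-0.154578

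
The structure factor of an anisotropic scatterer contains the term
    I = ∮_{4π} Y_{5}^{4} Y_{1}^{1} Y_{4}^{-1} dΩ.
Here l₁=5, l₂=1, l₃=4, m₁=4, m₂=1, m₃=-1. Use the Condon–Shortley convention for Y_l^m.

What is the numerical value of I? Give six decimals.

0.000000

m-sum = 4 + 1 − 1 = 4 ≠ 0 ⇒ I = 0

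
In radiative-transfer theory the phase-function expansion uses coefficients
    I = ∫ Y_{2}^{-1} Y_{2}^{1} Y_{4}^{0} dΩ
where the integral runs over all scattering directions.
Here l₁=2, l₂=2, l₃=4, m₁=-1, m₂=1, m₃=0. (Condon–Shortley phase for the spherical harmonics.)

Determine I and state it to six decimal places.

Checks pass: Σm=0; 8 even; l₃=4∈[0,4].
(2·2+1)(2·2+1)(2·4+1) = 225
Δ: 0! 4! 4! / 9! → 1/630
sum: t=0:+1/16 = 1/16
3j²(2 2 4; 0 0 0) = Δ·Π!·Σ² = 2/35  (sign +1)
sum: t=0:+1/36 = 1/36
3j²(2 2 4; -1 1 0) = Δ·Π!·Σ² = 8/315  (sign +1)
combine: 4πI² = 225·2/35·8/315 = 16/49
take √, sign +1: I = 0.16119702

0.161197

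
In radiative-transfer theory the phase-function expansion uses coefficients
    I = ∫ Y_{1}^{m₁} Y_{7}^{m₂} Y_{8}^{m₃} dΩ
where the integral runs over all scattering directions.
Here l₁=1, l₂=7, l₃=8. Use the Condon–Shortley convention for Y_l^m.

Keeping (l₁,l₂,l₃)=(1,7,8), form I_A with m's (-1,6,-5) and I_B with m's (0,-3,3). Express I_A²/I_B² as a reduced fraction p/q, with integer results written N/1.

l's match ⇒ only the (l;m) 3-j factors differ between A and B.
A: triangle coeff Δ(1,7,8) = 1/2040; Σ_t [0,0]: t=0:+1/12454041600 = 1/12454041600; (3j)²=1/680 [(1 7 8; -1 6 -5)], sign=-1
B: triangle coeff Δ(1,7,8) = 1/2040; Σ_t [0,0]: t=0:+1/87091200 = 1/87091200; (3j)²=11/408 [(1 7 8; 0 -3 3)], sign=-1
I_A²/I_B² = (1/680)/(11/408) = 3/55

3/55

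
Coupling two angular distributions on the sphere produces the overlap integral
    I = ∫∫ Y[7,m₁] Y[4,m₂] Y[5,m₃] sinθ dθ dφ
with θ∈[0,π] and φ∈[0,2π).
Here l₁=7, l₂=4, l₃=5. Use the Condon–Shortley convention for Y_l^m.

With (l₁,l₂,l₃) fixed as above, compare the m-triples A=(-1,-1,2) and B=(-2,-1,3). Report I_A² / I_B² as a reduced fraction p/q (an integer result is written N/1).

6724/26569

l's match ⇒ only the (l;m) 3-j factors differ between A and B.
A: triangle coeff Δ(7,4,5) = 1/6126120; Σ_t [1,3]: t=1:−1/1209600 t=2:+1/69120 t=3:−1/51840 = -41/7257600; (3j)²=1681/510510 [(7 4 5; -1 -1 2)], sign=+1
B: triangle coeff Δ(7,4,5) = 1/6126120; Σ_t [1,3]: t=1:−1/9676800 t=2:+1/241920 t=3:−1/103680 = -163/29030400; (3j)²=26569/2042040 [(7 4 5; -2 -1 3)], sign=-1
I_A²/I_B² = (1681/510510)/(26569/2042040) = 6724/26569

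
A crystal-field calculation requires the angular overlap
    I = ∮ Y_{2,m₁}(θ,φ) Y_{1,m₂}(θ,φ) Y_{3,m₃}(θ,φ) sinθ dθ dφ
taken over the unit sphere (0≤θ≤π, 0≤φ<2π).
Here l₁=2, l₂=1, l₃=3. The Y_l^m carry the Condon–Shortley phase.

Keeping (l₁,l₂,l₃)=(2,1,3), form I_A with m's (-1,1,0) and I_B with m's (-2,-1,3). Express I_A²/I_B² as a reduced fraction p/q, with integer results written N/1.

Shared (l₁,l₂,l₃)=(2,1,3): N and (l;000)² cancel in I_A²/I_B².
A: Δ = 0!·4!·2!/7! = 1/105; Racah Σ t=0..0: t=0:+1/12 = 1/12; ⇒ 3j(2 1 3; -1 1 0)² = 1/35, sgn -1
B: Δ = 0!·4!·2!/7! = 1/105; Racah Σ t=0..0: t=0:+1/48 = 1/48; ⇒ 3j(2 1 3; -2 -1 3)² = 1/7, sgn +1
I_A²/I_B² = (1/35)/(1/7) = 1/5

1/5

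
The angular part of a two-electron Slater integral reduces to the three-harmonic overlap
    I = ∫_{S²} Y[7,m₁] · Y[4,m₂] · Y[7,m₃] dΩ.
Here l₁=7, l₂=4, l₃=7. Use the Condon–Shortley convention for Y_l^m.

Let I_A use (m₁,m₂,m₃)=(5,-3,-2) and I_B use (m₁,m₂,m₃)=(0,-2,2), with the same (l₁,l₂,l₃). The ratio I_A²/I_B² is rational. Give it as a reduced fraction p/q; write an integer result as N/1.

13475/6627

l's match ⇒ only the (l;m) 3-j factors differ between A and B.
A: triangle coeff Δ(7,4,7) = 1/58198140; Σ_t [0,1]: t=0:+1/11612160 t=1:−1/52254720 = 1/14929920; (3j)²=1225/75582 [(7 4 7; 5 -3 -2)], sign=-1
B: triangle coeff Δ(7,4,7) = 1/58198140; Σ_t [0,2]: t=0:+1/2903040 t=1:−1/622080 t=2:+1/1382400 = -47/87091200; (3j)²=2209/277134 [(7 4 7; 0 -2 2)], sign=+1
I_A²/I_B² = (1225/75582)/(2209/277134) = 13475/6627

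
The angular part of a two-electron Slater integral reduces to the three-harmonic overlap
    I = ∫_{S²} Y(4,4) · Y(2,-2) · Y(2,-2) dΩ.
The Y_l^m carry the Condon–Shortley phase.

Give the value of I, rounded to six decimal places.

0.337168

Rules hold: Σm=0, L=8 even, 2≤2≤6.
N = 9·5·5 = 225
Δ = 4!·4!·0!/9! = 1/630
Racah Σ t=2..2: t=2:+1/16 = 1/16
⇒ 3j(4 2 2; 0 0 0)² = 2/35, sgn +1
Racah Σ t=0..0: t=0:+1/576 = 1/576
⇒ 3j(4 2 2; 4 -2 -2)² = 1/9, sgn +1
4πI² = N·(3j₀)²·(3jₘ)² = 10/7
I = +1·√(1.42857/4π) = 0.33716777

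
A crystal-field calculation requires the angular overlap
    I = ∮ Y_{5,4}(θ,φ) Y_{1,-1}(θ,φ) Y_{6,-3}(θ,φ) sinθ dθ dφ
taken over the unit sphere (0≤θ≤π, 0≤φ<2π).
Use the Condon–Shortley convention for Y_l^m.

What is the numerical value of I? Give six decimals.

Rules hold: Σm=0, L=12 even, 4≤6≤6.
N = 11·3·13 = 429
Δ = 0!·10!·2!/13! = 1/858
Racah Σ t=0..0: t=0:+1/14400 = 1/14400
⇒ 3j(5 1 6; 0 0 0)² = 6/143, sgn +1
Racah Σ t=0..0: t=0:+1/725760 = 1/725760
⇒ 3j(5 1 6; 4 -1 -3)² = 1/286, sgn -1
4πI² = N·(3j₀)²·(3jₘ)² = 9/143
I = -1·√(0.0629371/4π) = -0.07076985

-0.070770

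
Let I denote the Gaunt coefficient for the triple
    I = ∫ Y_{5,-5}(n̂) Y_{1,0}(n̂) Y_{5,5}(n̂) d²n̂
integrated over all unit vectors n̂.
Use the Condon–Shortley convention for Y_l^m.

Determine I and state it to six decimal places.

l₁+l₂+l₃=11 is odd: 3j(l;000)=0 ⇒ I=0

0.000000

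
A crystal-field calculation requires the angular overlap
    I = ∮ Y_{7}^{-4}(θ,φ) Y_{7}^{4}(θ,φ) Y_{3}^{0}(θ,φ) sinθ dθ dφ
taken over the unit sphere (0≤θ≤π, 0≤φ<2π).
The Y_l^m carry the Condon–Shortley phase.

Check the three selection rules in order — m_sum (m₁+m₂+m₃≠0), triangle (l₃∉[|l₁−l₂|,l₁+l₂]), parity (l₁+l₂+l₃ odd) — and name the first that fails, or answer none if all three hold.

m₁+m₂+m₃ = -4 + 4 + 0 = 0  ✓
triangle: |7−7|=0 ≤ l₃=3 ≤ 7+7=14  ✓
parity: l₁+l₂+l₃ = 17 is odd  ✗

parity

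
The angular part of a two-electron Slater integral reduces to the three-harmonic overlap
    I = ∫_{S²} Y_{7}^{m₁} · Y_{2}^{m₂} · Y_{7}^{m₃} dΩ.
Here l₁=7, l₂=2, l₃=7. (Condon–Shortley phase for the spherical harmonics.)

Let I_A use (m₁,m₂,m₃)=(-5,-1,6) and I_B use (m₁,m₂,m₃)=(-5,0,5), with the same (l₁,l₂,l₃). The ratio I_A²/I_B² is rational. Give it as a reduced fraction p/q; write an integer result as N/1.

4719/361

Same 7,2,7: normalisation and zero-m 3j drop out of the ratio.
A: Δ: 2! 12! 2! / 17! → 1/185640; sum: t=0:+1/958003200 t=1:−1/79833600 = -1/87091200; 3j²(7 2 7; -5 -1 6) = Δ·Π!·Σ² = 121/4760  (sign +1)
B: Δ: 2! 12! 2! / 17! → 1/185640; sum: t=0:+1/1916006400 t=1:−1/39916800 t=2:+1/29030400 = 19/1916006400; 3j²(7 2 7; -5 0 5) = Δ·Π!·Σ² = 361/185640  (sign +1)
I_A²/I_B² = (121/4760)/(361/185640) = 4719/361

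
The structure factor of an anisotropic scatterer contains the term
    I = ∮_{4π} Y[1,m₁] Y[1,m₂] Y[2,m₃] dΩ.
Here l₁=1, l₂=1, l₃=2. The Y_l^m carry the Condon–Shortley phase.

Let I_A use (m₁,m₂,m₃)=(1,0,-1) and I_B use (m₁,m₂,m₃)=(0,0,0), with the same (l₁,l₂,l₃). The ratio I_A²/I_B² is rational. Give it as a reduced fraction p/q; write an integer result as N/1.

Same 1,1,2: normalisation and zero-m 3j drop out of the ratio.
A: Δ: 0! 2! 2! / 5! → 1/30; sum: t=0:+1/2 = 1/2; 3j²(1 1 2; 1 0 -1) = Δ·Π!·Σ² = 1/10  (sign -1)
B: Δ: 0! 2! 2! / 5! → 1/30; sum: t=0:+1/1 = 1/1; 3j²(1 1 2; 0 0 0) = Δ·Π!·Σ² = 2/15  (sign +1)
I_A²/I_B² = (1/10)/(2/15) = 3/4

3/4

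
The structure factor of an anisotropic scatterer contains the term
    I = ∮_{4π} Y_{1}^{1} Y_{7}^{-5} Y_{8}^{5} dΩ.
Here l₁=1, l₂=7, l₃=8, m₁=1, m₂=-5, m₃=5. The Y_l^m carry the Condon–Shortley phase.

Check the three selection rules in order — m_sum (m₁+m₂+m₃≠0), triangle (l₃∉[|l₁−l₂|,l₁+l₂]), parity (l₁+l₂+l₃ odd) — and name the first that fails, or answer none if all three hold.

m_sum

m₁+m₂+m₃ = 1 − 5 + 5 = 1  ✗
triangle: |1−7|=6 ≤ l₃=8 ≤ 1+7=8
parity: l₁+l₂+l₃ = 16 is even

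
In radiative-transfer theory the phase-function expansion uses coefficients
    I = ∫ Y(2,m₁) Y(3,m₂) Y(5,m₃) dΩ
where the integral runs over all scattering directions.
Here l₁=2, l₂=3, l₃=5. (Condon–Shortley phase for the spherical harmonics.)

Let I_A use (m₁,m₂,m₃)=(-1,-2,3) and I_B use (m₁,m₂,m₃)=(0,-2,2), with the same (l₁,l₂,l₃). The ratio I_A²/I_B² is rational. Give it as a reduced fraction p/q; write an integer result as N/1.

Same 2,3,5: normalisation and zero-m 3j drop out of the ratio.
A: Δ: 0! 4! 6! / 11! → 1/2310; sum: t=0:+1/720 = 1/720; 3j²(2 3 5; -1 -2 3) = Δ·Π!·Σ² = 8/165  (sign +1)
B: Δ: 0! 4! 6! / 11! → 1/2310; sum: t=0:+1/480 = 1/480; 3j²(2 3 5; 0 -2 2) = Δ·Π!·Σ² = 3/110  (sign -1)
I_A²/I_B² = (8/165)/(3/110) = 16/9

16/9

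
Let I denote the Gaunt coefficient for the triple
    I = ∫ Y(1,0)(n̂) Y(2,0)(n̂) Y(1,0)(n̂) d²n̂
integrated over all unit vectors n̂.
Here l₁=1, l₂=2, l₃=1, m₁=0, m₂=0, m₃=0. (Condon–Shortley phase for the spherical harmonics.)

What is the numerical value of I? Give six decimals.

0.252313

Rules hold: Σm=0, L=4 even, 1≤1≤3.
N = 3·5·3 = 45
Δ = 2!·0!·2!/5! = 1/30
Racah Σ t=1..1: t=1:−1/1 = -1/1
⇒ 3j(1 2 1; 0 0 0)² = 2/15, sgn +1
(m-triple is (0,0,0) — same symbol as above.)
4πI² = N·(3j₀)²·(3jₘ)² = 4/5
I = +1·√(0.8/4π) = 0.25231325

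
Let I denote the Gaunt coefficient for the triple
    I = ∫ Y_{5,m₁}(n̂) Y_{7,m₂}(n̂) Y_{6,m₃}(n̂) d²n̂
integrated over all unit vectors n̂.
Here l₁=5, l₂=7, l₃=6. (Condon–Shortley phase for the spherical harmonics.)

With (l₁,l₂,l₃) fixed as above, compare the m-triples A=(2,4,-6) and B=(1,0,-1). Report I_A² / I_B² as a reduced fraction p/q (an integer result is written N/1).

9075/256

Same 5,7,6: normalisation and zero-m 3j drop out of the ratio.
A: Δ: 6! 4! 8! / 19! → 1/174594420; sum: t=3:−1/34836480 = -1/34836480; 3j²(5 7 6; 2 4 -6) = Δ·Π!·Σ² = 275/16796  (sign -1)
B: Δ: 6! 4! 8! / 19! → 1/174594420; sum: t=0:+1/87091200 t=1:−1/1036800 t=2:+1/138240 t=3:−1/124416 t=4:+1/829440 = -1/1814400; 3j²(5 7 6; 1 0 -1) = Δ·Π!·Σ² = 64/138567  (sign +1)
I_A²/I_B² = (275/16796)/(64/138567) = 9075/256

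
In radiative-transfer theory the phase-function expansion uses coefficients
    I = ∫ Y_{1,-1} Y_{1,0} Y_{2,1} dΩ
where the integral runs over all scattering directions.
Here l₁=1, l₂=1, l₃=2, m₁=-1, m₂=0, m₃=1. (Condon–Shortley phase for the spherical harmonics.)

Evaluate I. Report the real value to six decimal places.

-0.218510

Checks pass: Σm=0; 4 even; l₃=2∈[0,2].
(2·1+1)(2·1+1)(2·2+1) = 45
Δ: 0! 2! 2! / 5! → 1/30
sum: t=0:+1/1 = 1/1
3j²(1 1 2; 0 0 0) = Δ·Π!·Σ² = 2/15  (sign +1)
sum: t=0:+1/2 = 1/2
3j²(1 1 2; -1 0 1) = Δ·Π!·Σ² = 1/10  (sign -1)
combine: 4πI² = 45·2/15·1/10 = 3/5
take √, sign -1: I = -0.21850969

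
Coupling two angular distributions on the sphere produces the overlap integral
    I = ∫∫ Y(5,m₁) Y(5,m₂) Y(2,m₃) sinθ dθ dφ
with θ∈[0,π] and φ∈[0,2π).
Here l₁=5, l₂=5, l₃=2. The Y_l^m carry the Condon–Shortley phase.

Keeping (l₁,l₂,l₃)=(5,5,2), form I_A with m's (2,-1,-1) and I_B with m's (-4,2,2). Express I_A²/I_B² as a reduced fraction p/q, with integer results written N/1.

Same 5,5,2: normalisation and zero-m 3j drop out of the ratio.
A: Δ: 8! 2! 2! / 13! → 1/38610; sum: t=2:+1/2880 t=3:−1/1440 = -1/2880; 3j²(5 5 2; 2 -1 -1) = Δ·Π!·Σ² = 7/715  (sign +1)
B: Δ: 8! 2! 2! / 13! → 1/38610; sum: t=7:−1/20160 = -1/20160; 3j²(5 5 2; -4 2 2) = Δ·Π!·Σ² = 12/715  (sign -1)
I_A²/I_B² = (7/715)/(12/715) = 7/12

7/12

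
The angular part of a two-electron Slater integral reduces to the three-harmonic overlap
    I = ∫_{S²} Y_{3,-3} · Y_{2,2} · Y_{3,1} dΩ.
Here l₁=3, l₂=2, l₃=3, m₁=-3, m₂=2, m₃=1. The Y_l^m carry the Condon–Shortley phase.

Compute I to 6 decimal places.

0.132981

m-sum 0 ✓  L=8 even ✓  1≤3≤5 ✓
Π(2lᵢ+1) = 7×5×7 = 245
triangle coeff Δ(3,2,3) = 1/3780
Σ_t [0,2]: t=0:+1/24 t=1:−1/4 t=2:+1/24 = -1/6
(3j)²=4/105 [(3 2 3; 0 0 0)], sign=+1
Σ_t [2,2]: t=2:+1/96 = 1/96
(3j)²=1/42 [(3 2 3; -3 2 1)], sign=+1
⇒ 4πI² = 2/9
I = (+1)√(2/9/(4π)) = 0.13298076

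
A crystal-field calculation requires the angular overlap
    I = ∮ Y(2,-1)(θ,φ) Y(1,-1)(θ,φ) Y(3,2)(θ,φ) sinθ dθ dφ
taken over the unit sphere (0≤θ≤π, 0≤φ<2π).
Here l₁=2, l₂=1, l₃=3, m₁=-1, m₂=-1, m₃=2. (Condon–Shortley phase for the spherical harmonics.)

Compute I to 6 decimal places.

Rules hold: Σm=0, L=6 even, 1≤3≤3.
N = 5·3·7 = 105
Δ = 0!·4!·2!/7! = 1/105
Racah Σ t=0..0: t=0:+1/4 = 1/4
⇒ 3j(2 1 3; 0 0 0)² = 3/35, sgn -1
Racah Σ t=0..0: t=0:+1/12 = 1/12
⇒ 3j(2 1 3; -1 -1 2)² = 2/21, sgn -1
4πI² = N·(3j₀)²·(3jₘ)² = 6/7
I = +1·√(0.857143/4π) = 0.26116903

0.261169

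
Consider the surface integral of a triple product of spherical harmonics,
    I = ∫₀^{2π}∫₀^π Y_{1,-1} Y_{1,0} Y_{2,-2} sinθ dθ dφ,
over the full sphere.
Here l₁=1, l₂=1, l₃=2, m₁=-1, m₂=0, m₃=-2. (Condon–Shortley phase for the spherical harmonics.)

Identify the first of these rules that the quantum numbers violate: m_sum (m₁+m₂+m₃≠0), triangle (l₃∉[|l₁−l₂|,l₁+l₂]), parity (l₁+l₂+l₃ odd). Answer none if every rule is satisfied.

m_sum

m₁+m₂+m₃ = -1 + 0 − 2 = -3  ✗
triangle: |1−1|=0 ≤ l₃=2 ≤ 1+1=2
parity: l₁+l₂+l₃ = 4 is even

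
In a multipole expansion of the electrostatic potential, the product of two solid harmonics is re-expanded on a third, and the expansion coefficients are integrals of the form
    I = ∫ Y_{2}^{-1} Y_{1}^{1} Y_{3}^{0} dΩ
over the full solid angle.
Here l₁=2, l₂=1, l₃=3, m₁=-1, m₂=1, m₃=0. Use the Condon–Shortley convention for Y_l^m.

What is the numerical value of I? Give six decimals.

Checks pass: Σm=0; 6 even; l₃=3∈[1,3].
(2·2+1)(2·1+1)(2·3+1) = 105
Δ: 0! 4! 2! / 7! → 1/105
sum: t=0:+1/4 = 1/4
3j²(2 1 3; 0 0 0) = Δ·Π!·Σ² = 3/35  (sign -1)
sum: t=0:+1/12 = 1/12
3j²(2 1 3; -1 1 0) = Δ·Π!·Σ² = 1/35  (sign -1)
combine: 4πI² = 105·3/35·1/35 = 9/35
take √, sign +1: I = 0.14304817

0.143048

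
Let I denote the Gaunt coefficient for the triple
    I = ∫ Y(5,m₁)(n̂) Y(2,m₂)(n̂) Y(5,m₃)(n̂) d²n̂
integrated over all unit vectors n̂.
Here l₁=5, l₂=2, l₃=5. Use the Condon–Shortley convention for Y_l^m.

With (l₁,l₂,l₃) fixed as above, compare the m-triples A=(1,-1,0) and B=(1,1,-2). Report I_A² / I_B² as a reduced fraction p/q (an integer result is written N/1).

5/42

Same 5,2,5: normalisation and zero-m 3j drop out of the ratio.
A: Δ: 2! 8! 2! / 13! → 1/38610; sum: t=0:+1/1152 t=1:−1/1440 = 1/5760; 3j²(5 2 5; 1 -1 0) = Δ·Π!·Σ² = 1/858  (sign -1)
B: Δ: 2! 8! 2! / 13! → 1/38610; sum: t=1:−1/1440 t=2:+1/2880 = -1/2880; 3j²(5 2 5; 1 1 -2) = Δ·Π!·Σ² = 7/715  (sign +1)
I_A²/I_B² = (1/858)/(7/715) = 5/42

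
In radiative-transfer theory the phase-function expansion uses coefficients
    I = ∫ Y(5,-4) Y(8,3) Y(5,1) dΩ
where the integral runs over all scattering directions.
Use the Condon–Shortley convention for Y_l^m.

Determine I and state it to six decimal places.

0.162689

Rules hold: Σm=0, L=18 even, 3≤5≤13.
N = 11·17·11 = 2057
Δ = 8!·2!·8!/19! = 1/37413090
Racah Σ t=3..5: t=3:−1/1036800 t=4:+1/331776 t=5:−1/1036800 = 1/921600
⇒ 3j(5 8 5; 0 0 0)² = 490/46189, sgn -1
Racah Σ t=7..8: t=7:−1/5806080 t=8:+1/29030400 = -1/7257600
⇒ 3j(5 8 5; -4 3 1)² = 64/4199, sgn -1
4πI² = N·(3j₀)²·(3jₘ)² = 344960/1037153
I = +1·√(0.332603/4π) = 0.16268894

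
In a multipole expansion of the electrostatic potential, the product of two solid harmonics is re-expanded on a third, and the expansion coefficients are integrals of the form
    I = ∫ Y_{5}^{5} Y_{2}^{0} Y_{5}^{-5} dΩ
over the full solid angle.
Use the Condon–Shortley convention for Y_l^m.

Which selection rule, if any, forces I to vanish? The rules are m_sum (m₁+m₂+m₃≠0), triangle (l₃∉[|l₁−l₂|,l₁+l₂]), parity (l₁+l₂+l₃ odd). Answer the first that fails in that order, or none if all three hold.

Σmᵢ = 0  ✓
l₃∈[|l₁−l₂|,l₁+l₂]=[3,7], have l₃=5  ✓
Σlᵢ = 12 ⇒ even  ✓

none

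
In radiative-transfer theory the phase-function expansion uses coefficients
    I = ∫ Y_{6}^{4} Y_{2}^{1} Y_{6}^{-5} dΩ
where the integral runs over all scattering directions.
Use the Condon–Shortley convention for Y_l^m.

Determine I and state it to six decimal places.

-0.197649

Rules hold: Σm=0, L=14 even, 4≤6≤8.
N = 13·5·13 = 845
Δ = 2!·10!·2!/15! = 1/90090
Racah Σ t=0..2: t=0:+1/69120 t=1:−1/14400 t=2:+1/69120 = -7/172800
⇒ 3j(6 2 6; 0 0 0)² = 14/715, sgn -1
Racah Σ t=1..2: t=1:−1/725760 t=2:+1/7257600 = -1/806400
⇒ 3j(6 2 6; 4 1 -5)² = 27/910, sgn +1
4πI² = N·(3j₀)²·(3jₘ)² = 27/55
I = -1·√(0.490909/4π) = -0.19764945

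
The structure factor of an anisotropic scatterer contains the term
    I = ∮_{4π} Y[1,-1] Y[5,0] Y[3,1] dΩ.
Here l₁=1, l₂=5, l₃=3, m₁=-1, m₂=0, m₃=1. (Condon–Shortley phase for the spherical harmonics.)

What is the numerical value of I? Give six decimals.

0.000000

l₃=3 ∉ [4,6] — triangle fails ⇒ I = 0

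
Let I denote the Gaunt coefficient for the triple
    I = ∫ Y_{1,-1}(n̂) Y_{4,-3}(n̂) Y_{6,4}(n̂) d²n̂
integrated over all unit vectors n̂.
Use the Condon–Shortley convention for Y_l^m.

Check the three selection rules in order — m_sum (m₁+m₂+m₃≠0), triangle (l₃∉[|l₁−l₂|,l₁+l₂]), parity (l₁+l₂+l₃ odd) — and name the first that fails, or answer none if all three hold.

Σmᵢ = 0  ✓
l₃∈[|l₁−l₂|,l₁+l₂]=[3,5], have l₃=6  ✗
Σlᵢ = 11 ⇒ odd

triangle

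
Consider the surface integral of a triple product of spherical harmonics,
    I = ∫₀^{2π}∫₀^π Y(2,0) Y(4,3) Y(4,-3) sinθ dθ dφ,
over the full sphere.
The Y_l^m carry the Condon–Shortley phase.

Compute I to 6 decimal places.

0.057344

Checks pass: Σm=0; 10 even; l₃=4∈[2,6].
(2·2+1)(2·4+1)(2·4+1) = 405
Δ: 2! 2! 6! / 11! → 1/13860
sum: t=0:+1/192 t=1:−1/36 t=2:+1/192 = -5/288
3j²(2 4 4; 0 0 0) = Δ·Π!·Σ² = 20/693  (sign -1)
sum: t=1:−1/720 t=2:+1/480 = 1/1440
3j²(2 4 4; 0 3 -3) = Δ·Π!·Σ² = 7/1980  (sign -1)
combine: 4πI² = 405·20/693·7/1980 = 5/121
take √, sign +1: I = 0.05734392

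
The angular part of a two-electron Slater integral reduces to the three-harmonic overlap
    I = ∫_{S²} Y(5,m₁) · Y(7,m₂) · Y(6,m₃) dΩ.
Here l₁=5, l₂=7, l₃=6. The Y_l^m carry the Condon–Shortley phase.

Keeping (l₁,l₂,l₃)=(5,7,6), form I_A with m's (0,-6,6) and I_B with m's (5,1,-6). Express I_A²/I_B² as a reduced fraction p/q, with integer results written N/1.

Same 5,7,6: normalisation and zero-m 3j drop out of the ratio.
A: Δ: 6! 4! 8! / 19! → 1/174594420; sum: t=1:−1/116121600 = -1/116121600; 3j²(5 7 6; 0 -6 6) = Δ·Π!·Σ² = 165/9044  (sign -1)
B: Δ: 6! 4! 8! / 19! → 1/174594420; sum: t=0:+1/696729600 = 1/696729600; 3j²(5 7 6; 5 1 -6) = Δ·Π!·Σ² = 5/8398  (sign +1)
I_A²/I_B² = (165/9044)/(5/8398) = 429/14

429/14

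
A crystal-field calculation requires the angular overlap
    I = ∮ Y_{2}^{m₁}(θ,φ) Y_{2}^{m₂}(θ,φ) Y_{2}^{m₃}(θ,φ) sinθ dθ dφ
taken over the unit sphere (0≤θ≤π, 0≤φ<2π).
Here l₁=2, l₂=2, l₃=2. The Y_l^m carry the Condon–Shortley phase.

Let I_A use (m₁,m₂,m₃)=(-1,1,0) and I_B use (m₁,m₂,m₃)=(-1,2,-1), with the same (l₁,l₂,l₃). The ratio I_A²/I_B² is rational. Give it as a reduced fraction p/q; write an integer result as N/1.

Shared (l₁,l₂,l₃)=(2,2,2): N and (l;000)² cancel in I_A²/I_B².
A: Δ = 2!·2!·2!/7! = 1/630; Racah Σ t=1..2: t=1:−1/4 t=2:+1/2 = 1/4; ⇒ 3j(2 2 2; -1 1 0)² = 1/70, sgn +1
B: Δ = 2!·2!·2!/7! = 1/630; Racah Σ t=2..2: t=2:+1/4 = 1/4; ⇒ 3j(2 2 2; -1 2 -1)² = 3/35, sgn -1
I_A²/I_B² = (1/70)/(3/35) = 1/6

1/6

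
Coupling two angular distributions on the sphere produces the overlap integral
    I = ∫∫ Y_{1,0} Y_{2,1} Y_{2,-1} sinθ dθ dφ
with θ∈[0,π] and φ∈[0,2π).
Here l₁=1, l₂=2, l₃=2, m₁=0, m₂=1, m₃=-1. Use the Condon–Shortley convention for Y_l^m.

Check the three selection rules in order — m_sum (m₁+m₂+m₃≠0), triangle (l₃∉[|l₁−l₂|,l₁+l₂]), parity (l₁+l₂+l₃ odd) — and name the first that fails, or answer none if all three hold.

Σmᵢ = 0  ✓
l₃∈[|l₁−l₂|,l₁+l₂]=[1,3], have l₃=2  ✓
Σlᵢ = 5 ⇒ odd  ✗

parity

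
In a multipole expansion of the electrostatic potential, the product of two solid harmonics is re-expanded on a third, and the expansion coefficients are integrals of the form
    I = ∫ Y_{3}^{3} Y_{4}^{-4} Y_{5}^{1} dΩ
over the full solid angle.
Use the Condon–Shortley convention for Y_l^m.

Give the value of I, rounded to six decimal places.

m-sum 0 ✓  L=12 even ✓  1≤5≤7 ✓
Π(2lᵢ+1) = 7×9×11 = 693
triangle coeff Δ(3,4,5) = 1/180180
Σ_t [0,2]: t=0:+1/576 t=1:−1/144 t=2:+1/576 = -1/288
(3j)²=20/1001 [(3 4 5; 0 0 0)], sign=+1
Σ_t [0,0]: t=0:+1/34560 = 1/34560
(3j)²=1/429 [(3 4 5; 3 -4 1)], sign=+1
⇒ 4πI² = 60/1859
I = (+1)√(60/1859/(4π)) = 0.05067935

0.050679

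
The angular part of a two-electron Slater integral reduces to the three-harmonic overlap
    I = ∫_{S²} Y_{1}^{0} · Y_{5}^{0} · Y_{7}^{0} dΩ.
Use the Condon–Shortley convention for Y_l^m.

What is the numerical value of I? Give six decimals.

0.000000

l₃=7 ∉ [4,6] — triangle fails ⇒ I = 0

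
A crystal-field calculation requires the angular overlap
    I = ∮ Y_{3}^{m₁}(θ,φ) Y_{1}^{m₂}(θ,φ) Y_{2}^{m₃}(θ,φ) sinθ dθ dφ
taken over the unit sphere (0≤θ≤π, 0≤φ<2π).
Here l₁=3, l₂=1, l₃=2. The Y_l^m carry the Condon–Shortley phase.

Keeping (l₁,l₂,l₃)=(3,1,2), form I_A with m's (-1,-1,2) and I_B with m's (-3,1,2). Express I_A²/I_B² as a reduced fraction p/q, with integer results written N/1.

Shared (l₁,l₂,l₃)=(3,1,2): N and (l;000)² cancel in I_A²/I_B².
A: Δ = 2!·4!·0!/7! = 1/105; Racah Σ t=0..0: t=0:+1/48 = 1/48; ⇒ 3j(3 1 2; -1 -1 2)² = 1/105, sgn +1
B: Δ = 2!·4!·0!/7! = 1/105; Racah Σ t=2..2: t=2:+1/48 = 1/48; ⇒ 3j(3 1 2; -3 1 2)² = 1/7, sgn +1
I_A²/I_B² = (1/105)/(1/7) = 1/15

1/15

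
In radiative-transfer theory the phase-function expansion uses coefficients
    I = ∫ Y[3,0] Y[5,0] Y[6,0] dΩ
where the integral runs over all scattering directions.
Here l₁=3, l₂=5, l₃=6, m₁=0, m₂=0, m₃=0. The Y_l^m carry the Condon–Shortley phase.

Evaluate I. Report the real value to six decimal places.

0.145631

Checks pass: Σm=0; 14 even; l₃=6∈[2,8].
(2·3+1)(2·5+1)(2·6+1) = 1001
Δ: 2! 4! 8! / 15! → 1/675675
sum: t=0:+1/8640 t=1:−1/2304 t=2:+1/8640 = -7/34560
3j²(3 5 6; 0 0 0) = Δ·Π!·Σ² = 7/429  (sign -1)
(m-triple is (0,0,0) — same symbol as above.)
combine: 4πI² = 1001·7/429·7/429 = 343/1287
take √, sign +1: I = 0.14563067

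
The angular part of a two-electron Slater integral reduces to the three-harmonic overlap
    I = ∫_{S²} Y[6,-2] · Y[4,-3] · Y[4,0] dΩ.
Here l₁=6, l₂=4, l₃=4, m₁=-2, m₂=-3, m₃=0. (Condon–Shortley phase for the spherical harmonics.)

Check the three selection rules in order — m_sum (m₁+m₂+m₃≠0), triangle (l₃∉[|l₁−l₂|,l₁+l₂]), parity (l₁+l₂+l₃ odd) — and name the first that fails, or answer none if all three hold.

m_sum

m₁+m₂+m₃ = -2 − 3 + 0 = -5  ✗
triangle: |6−4|=2 ≤ l₃=4 ≤ 6+4=10
parity: l₁+l₂+l₃ = 14 is even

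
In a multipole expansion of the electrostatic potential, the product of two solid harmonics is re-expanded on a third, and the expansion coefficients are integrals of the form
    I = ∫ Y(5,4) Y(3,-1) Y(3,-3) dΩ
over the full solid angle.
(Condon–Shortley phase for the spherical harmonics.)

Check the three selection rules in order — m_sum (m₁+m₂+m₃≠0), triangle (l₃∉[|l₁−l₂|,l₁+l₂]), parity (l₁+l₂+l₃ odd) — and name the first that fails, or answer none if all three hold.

parity

Σmᵢ = 0  ✓
l₃∈[|l₁−l₂|,l₁+l₂]=[2,8], have l₃=3  ✓
Σlᵢ = 11 ⇒ odd  ✗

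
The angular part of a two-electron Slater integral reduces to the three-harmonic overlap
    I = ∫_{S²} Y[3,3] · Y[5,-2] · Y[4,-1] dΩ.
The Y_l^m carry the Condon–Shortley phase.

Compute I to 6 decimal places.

m-sum 0 ✓  L=12 even ✓  2≤4≤8 ✓
Π(2lᵢ+1) = 7×11×9 = 693
triangle coeff Δ(3,5,4) = 1/180180
Σ_t [1,3]: t=1:−1/576 t=2:+1/144 t=3:−1/576 = 1/288
(3j)²=20/1001 [(3 5 4; 0 0 0)], sign=+1
Σ_t [0,0]: t=0:+1/1728 = 1/1728
(3j)²=25/858 [(3 5 4; 3 -2 -1)], sign=-1
⇒ 4πI² = 750/1859
I = (-1)√(750/1859/(4π)) = -0.17917854

-0.179179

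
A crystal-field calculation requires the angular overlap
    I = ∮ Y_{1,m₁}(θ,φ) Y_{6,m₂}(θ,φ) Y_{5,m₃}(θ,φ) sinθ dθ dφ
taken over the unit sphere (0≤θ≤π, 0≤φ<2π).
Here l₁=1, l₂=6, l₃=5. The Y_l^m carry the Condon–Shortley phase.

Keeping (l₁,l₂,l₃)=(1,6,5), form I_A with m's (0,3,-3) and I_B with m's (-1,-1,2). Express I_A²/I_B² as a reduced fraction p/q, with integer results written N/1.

27/10

l's match ⇒ only the (l;m) 3-j factors differ between A and B.
A: triangle coeff Δ(1,6,5) = 1/858; Σ_t [1,1]: t=1:−1/80640 = -1/80640; (3j)²=9/286 [(1 6 5; 0 3 -3)], sign=-1
B: triangle coeff Δ(1,6,5) = 1/858; Σ_t [2,2]: t=2:+1/60480 = 1/60480; (3j)²=5/429 [(1 6 5; -1 -1 2)], sign=-1
I_A²/I_B² = (9/286)/(5/429) = 27/10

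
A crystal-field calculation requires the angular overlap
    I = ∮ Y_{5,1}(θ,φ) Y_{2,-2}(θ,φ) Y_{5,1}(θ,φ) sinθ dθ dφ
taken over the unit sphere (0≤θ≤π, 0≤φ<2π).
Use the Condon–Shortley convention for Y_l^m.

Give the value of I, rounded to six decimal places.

Checks pass: Σm=0; 12 even; l₃=5∈[3,7].
(2·5+1)(2·2+1)(2·5+1) = 605
Δ: 2! 8! 2! / 13! → 1/38610
sum: t=0:+1/2880 t=1:−1/576 t=2:+1/2880 = -1/960
3j²(5 2 5; 0 0 0) = Δ·Π!·Σ² = 10/429  (sign +1)
sum: t=0:+1/2304 = 1/2304
3j²(5 2 5; 1 -2 1) = Δ·Π!·Σ² = 5/143  (sign +1)
combine: 4πI² = 605·10/429·5/143 = 250/507
take √, sign +1: I = 0.19808933

0.198089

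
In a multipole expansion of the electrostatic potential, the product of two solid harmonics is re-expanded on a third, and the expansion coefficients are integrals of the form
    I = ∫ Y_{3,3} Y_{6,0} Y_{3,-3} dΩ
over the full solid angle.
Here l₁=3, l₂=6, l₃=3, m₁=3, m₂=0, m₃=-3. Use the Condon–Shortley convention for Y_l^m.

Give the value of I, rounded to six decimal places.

0.011854

m-sum 0 ✓  L=12 even ✓  3≤3≤9 ✓
Π(2lᵢ+1) = 7×13×7 = 637
triangle coeff Δ(3,6,3) = 1/12012
Σ_t [3,3]: t=3:−1/1296 = -1/1296
(3j)²=100/3003 [(3 6 3; 0 0 0)], sign=+1
Σ_t [0,0]: t=0:+1/518400 = 1/518400
(3j)²=1/12012 [(3 6 3; 3 0 -3)], sign=+1
⇒ 4πI² = 25/14157
I = (+1)√(25/14157/(4π)) = 0.01185440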